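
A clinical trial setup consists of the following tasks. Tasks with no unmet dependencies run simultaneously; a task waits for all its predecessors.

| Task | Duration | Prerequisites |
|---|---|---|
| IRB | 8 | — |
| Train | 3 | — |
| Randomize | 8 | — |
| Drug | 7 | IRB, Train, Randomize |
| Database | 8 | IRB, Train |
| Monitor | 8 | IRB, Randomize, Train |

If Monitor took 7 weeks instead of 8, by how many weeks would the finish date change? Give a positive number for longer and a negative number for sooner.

Actual critical path: IRB→Monitor = 8+8 = 16 ⇒ 16 weeks.
Monitor lies on that path, so at 7 weeks the path becomes 15 weeks.
The binding chain switches to IRB→Database = 8+8 = 16; finish 16 weeks.
Change in finish: 16 − 16 = +0 weeks.

0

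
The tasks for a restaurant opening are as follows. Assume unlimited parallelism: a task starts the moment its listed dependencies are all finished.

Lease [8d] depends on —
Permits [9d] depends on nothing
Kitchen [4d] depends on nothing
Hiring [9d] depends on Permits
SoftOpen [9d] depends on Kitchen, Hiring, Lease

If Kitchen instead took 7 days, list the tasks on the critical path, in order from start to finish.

Permits, Hiring, SoftOpen

Critical path before the change: Permits→Hiring→SoftOpen = 9+9+9 = 27 giving 27 days.
The longest path through Kitchen is only 13 days, so Kitchen has float 14.
No other chain overtakes it, so the finish is 27 days.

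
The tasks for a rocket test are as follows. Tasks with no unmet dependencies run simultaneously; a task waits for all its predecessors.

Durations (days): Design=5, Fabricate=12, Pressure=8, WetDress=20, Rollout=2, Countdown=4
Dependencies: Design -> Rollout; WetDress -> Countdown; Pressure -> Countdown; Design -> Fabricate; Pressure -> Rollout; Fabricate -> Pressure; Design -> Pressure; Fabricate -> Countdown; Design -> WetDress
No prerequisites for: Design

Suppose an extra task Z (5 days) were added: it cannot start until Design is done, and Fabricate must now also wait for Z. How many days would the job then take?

34

Originally the job takes 29 days.
With Z inserted, Fabricate now waits for max(Design, Z).
New critical path: Design→Z→Fabricate→Pressure→Countdown = 5+5+12+8+4 = 34 ⇒ 34 days.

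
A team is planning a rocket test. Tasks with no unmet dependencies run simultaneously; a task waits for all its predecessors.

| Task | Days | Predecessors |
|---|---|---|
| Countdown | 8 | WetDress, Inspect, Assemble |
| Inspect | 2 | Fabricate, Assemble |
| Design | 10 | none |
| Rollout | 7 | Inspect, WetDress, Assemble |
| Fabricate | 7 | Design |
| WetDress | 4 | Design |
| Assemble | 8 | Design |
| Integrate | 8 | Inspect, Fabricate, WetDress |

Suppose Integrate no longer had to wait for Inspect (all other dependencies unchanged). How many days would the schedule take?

Before: longest chain Design→Assemble→Inspect→Integrate = 10+8+2+8 = 28, finish 28.
Without Inspect→Integrate, Integrate's earliest start moves from 20 to 17.
New critical path: Design→Assemble→Inspect→Countdown = 10+8+2+8 = 28 ⇒ 28 days.

28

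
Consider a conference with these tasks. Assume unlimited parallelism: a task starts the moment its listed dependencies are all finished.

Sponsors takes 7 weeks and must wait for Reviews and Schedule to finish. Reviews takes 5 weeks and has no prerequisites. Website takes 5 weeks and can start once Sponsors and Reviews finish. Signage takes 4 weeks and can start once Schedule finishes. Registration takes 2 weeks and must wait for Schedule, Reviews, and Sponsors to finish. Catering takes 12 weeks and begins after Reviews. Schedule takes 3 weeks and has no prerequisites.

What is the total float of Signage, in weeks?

10

Critical path: Reviews→Sponsors→Website = 5+7+5 = 17, so the finish is 17 weeks.
Signage finishes as early as 7 and must finish by 17.
So Signage can slip 17 − 7 = 10 weeks.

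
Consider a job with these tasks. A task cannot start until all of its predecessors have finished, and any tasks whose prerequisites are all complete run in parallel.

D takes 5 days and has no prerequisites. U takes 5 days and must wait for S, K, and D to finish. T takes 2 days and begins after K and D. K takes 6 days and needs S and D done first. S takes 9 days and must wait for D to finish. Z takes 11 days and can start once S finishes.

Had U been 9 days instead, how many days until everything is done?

29

The binding path is D→S→K→U = 5+9+6+5 = 25; finish at 25 days.
U is on the critical path; changing it to 9 makes that path 29 days.
That remains the longest chain; total 29 days.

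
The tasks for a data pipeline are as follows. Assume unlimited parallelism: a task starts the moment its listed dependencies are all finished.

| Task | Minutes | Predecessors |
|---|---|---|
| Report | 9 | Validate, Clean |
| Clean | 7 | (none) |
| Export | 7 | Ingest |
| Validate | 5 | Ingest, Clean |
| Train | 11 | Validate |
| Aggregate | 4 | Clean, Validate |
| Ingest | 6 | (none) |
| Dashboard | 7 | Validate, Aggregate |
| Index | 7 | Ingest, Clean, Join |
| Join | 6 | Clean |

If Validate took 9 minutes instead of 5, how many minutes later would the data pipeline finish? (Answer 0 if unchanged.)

4

Actual critical path: Clean→Validate→Aggregate→Dashboard = 7+5+4+7 = 23 ⇒ 23 minutes.
Validate lies on that path, so at 9 minutes the path becomes 27 minutes.
No other chain overtakes it, so the finish is 27 minutes.
Change in finish: 27 − 23 = +4 minutes.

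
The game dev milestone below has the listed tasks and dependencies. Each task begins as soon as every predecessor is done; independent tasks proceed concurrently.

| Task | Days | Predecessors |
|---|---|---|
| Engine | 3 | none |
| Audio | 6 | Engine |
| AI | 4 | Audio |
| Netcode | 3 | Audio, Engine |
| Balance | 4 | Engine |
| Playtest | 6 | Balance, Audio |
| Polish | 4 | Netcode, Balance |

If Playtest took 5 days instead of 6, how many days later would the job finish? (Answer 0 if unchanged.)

Actual critical path: Engine→Audio→Netcode→Polish = 3+6+3+4 = 16 ⇒ 16 days.
Playtest has 1 day of float (longest path through it is 15).
No other chain overtakes it, so the finish is 16 days.
Change in finish: 16 − 16 = +0 days.

0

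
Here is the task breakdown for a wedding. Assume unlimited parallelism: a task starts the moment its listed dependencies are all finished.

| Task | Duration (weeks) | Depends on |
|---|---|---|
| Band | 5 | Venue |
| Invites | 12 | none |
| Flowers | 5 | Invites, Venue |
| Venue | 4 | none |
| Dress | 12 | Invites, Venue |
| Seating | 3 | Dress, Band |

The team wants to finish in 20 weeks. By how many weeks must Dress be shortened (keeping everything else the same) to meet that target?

7

Current finish: 27 weeks; target: 20.
Dress is on every critical path, so each week cut from Dress cuts the finish by one (this holds down to a finish of 17).
Need 27 − 20 = 7 weeks off Dress → Dress becomes 5 weeks, finish becomes 20.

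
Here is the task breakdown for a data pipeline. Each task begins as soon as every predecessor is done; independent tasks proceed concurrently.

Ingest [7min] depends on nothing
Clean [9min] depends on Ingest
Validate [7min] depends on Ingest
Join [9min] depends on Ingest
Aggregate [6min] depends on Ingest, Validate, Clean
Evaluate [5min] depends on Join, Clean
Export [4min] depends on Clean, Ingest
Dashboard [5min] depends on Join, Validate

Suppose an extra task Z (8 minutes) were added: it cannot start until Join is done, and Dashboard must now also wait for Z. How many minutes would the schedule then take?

29

Originally the schedule takes 22 minutes.
With Z inserted, Dashboard now waits for max(Join, Validate, Z).
New critical path: Ingest→Join→Z→Dashboard = 7+9+8+5 = 29 ⇒ 29 minutes.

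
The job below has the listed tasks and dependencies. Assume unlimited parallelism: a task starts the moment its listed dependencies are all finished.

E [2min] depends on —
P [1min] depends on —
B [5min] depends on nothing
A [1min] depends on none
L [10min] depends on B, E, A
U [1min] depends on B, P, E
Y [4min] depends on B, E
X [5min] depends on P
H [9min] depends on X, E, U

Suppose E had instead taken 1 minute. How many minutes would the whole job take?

15

The binding path is P→X→H = 1+5+9 = 15; finish at 15 minutes.
E has 3 minutes of float (longest path through it is 12).
No other chain overtakes it, so the finish is 15 minutes.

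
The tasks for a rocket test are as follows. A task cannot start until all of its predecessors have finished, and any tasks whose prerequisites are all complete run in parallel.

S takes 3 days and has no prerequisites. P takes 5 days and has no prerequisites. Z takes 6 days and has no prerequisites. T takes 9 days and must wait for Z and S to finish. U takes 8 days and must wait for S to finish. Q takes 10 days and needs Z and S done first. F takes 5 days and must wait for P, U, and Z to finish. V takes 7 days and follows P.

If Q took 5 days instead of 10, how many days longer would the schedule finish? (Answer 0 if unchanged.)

0

Critical path before the change: Z→Q = 6+10 = 16 giving 16 days.
Q lies on that path, so at 5 days the path becomes 11 days.
Now S→U→F = 3+8+5 = 16 is longest, so the finish becomes 16 days.
Change in finish: 16 − 16 = +0 days.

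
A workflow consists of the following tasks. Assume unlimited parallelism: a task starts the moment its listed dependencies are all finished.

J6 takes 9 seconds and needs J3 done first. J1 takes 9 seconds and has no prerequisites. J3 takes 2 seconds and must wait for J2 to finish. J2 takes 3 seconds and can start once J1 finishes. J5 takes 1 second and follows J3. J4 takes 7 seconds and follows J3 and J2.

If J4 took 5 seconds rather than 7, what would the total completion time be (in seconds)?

23

Baseline: J1→J2→J3→J6 = 9+3+2+9 = 23 → 23 seconds.
J4 has 2 seconds of float (longest path through it is 21).
That remains the longest chain; total 23 seconds.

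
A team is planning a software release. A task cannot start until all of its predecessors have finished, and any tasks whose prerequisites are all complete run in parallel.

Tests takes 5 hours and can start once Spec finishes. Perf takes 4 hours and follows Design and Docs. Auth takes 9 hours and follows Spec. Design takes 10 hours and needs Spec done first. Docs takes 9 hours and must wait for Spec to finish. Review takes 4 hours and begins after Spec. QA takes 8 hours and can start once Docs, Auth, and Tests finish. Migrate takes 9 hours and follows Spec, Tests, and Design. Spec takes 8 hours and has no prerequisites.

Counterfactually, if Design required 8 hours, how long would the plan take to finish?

25

As given, the longest chain is Spec→Design→Migrate = 8+10+9 = 27, so the finish is 27 hours.
Design lies on that path, so at 8 hours the path becomes 25 hours.
No other chain overtakes it, so the finish is 25 hours.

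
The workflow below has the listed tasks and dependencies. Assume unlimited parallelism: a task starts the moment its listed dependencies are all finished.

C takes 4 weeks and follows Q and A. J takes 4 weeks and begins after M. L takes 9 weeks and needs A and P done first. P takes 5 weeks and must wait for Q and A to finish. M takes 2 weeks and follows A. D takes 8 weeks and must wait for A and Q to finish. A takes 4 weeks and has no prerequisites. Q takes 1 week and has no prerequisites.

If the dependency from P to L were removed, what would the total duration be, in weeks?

13

Original critical path: A→P→L = 4+5+9 = 18 ⇒ 18 weeks.
Without P→L, L's earliest start moves from 9 to 4.
After: A→L = 4+9 = 13 → 13 weeks.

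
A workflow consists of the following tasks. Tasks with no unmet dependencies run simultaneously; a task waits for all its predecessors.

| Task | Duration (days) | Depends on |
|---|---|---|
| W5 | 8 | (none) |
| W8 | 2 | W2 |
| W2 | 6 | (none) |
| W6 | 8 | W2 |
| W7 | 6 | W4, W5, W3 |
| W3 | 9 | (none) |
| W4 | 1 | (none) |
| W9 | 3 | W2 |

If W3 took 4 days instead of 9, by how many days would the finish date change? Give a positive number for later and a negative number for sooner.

-1

Critical path before the change: W3→W7 = 9+6 = 15 giving 15 days.
Since W3 is critical, the -5 change carries straight to that chain (now 10 days).
New critical path: W2→W6 = 6+8 = 14 ⇒ 14 days.
Change in finish: 14 − 15 = -1 days.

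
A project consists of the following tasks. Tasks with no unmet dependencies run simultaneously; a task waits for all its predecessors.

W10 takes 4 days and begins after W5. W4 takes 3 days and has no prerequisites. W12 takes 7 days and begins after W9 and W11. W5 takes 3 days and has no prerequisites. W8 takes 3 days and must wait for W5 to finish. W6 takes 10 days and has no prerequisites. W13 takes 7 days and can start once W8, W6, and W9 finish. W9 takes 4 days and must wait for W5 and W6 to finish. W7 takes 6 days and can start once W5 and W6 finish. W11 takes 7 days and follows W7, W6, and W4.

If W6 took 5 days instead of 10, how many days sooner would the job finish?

5

Baseline: W6→W7→W11→W12 = 10+6+7+7 = 30 → 30 days.
Since W6 is critical, the -5 change carries straight to that chain (now 25 days).
No other chain overtakes it, so the finish is 25 days.
Change in finish: 25 − 30 = -5 days.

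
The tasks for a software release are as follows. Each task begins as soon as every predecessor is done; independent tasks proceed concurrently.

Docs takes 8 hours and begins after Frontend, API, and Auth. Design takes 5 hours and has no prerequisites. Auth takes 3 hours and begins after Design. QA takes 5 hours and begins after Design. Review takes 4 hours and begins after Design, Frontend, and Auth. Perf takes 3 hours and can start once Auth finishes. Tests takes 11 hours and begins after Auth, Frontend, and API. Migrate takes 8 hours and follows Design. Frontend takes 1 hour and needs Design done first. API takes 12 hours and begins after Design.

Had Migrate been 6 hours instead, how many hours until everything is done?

28

The binding path is Design→API→Tests = 5+12+11 = 28; finish at 28 hours.
Migrate is off the critical path — its longest chain is 13 hours, giving 15 of slack.
No other chain overtakes it, so the finish is 28 hours.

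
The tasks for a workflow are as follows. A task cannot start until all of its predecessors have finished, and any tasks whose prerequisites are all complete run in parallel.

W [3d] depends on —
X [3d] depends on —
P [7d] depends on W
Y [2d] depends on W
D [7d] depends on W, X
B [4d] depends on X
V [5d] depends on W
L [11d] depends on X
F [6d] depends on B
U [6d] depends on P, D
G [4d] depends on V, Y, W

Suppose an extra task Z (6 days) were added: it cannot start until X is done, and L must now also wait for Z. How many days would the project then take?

20

Originally the project takes 16 days.
With Z inserted, L now waits for max(X, Z).
New critical path: X→Z→L = 3+6+11 = 20 ⇒ 20 days.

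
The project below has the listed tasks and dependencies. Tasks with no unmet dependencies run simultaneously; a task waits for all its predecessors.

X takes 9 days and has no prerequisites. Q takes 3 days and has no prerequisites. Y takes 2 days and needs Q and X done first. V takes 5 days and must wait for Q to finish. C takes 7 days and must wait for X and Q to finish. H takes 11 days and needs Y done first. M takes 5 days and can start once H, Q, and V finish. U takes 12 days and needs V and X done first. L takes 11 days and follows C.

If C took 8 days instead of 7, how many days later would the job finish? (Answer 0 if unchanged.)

1

Critical path before the change: X→C→L = 9+7+11 = 27 giving 27 days.
Since C is critical, the +1 change carries straight to that chain (now 28 days).
That remains the longest chain; total 28 days.
Change in finish: 28 − 27 = +1 days.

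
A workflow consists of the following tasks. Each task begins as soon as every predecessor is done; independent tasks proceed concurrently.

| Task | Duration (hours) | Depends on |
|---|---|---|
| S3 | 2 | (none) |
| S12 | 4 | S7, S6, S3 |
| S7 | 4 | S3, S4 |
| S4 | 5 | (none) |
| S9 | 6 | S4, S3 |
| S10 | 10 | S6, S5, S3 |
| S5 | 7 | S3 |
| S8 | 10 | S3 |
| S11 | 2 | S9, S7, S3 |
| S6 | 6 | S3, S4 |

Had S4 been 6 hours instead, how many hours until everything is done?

22

As given, the longest chain is S4→S6→S10 = 5+6+10 = 21, so the finish is 21 hours.
Since S4 is critical, the +1 change carries straight to that chain (now 22 hours).
The critical path is still S4→S6→S10; finish is now 22 hours.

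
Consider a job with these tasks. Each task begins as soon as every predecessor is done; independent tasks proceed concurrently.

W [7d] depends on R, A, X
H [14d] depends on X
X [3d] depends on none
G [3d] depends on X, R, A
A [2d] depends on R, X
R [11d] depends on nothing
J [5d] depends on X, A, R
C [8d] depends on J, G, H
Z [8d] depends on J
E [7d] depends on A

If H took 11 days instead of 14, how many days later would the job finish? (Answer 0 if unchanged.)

0

As given, the longest chain is R→A→J→Z = 11+2+5+8 = 26, so the finish is 26 days.
H is off the critical path — its longest chain is 25 days, giving 1 of slack.
That remains the longest chain; total 26 days.
Change in finish: 26 − 26 = +0 days.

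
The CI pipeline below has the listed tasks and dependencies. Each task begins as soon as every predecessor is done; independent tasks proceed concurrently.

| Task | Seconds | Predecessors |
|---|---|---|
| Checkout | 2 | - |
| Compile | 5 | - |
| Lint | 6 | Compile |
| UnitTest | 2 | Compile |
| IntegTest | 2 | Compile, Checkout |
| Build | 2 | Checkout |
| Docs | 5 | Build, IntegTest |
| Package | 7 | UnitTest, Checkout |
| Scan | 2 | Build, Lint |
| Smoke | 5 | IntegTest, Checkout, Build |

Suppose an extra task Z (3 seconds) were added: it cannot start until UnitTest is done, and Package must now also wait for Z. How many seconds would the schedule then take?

17

Originally the schedule takes 14 seconds.
With Z inserted, Package now waits for max(UnitTest, Checkout, Z).
New critical path: Compile→UnitTest→Z→Package = 5+2+3+7 = 17 ⇒ 17 seconds.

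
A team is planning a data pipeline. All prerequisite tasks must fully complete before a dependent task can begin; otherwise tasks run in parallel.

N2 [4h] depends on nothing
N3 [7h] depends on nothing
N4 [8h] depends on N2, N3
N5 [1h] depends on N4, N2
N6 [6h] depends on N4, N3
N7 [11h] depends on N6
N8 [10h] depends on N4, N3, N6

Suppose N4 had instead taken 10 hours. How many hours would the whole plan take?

Baseline: N3→N4→N6→N7 = 7+8+6+11 = 32 → 32 hours.
N4 lies on that path, so at 10 hours the path becomes 34 hours.
No other chain overtakes it, so the finish is 34 hours.

34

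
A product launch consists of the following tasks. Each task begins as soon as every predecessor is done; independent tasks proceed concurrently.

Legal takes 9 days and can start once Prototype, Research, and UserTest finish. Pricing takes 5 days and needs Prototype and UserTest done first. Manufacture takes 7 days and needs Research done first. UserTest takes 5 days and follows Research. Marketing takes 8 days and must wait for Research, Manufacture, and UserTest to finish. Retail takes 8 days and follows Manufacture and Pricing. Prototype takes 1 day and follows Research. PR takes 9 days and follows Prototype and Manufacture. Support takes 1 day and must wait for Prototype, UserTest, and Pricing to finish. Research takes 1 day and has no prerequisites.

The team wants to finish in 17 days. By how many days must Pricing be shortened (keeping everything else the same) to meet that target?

2

Current finish: 19 days; target: 17.
Pricing is on every critical path, so each day cut from Pricing cuts the finish by one (this holds down to a finish of 17).
Need 19 − 17 = 2 days off Pricing → Pricing becomes 3 days, finish becomes 17.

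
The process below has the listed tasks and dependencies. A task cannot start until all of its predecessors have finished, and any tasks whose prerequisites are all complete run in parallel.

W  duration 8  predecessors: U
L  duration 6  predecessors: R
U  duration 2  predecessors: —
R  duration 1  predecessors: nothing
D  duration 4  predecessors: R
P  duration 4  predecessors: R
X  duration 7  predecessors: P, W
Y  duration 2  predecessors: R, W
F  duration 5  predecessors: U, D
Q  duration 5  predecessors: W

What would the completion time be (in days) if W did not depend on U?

With the dependency in place, U→W→X = 2+8+7 = 17 sets the finish at 17 days.
Without U→W, W's earliest start moves from 2 to 0.
New critical path: W→X = 8+7 = 15 ⇒ 15 days.

15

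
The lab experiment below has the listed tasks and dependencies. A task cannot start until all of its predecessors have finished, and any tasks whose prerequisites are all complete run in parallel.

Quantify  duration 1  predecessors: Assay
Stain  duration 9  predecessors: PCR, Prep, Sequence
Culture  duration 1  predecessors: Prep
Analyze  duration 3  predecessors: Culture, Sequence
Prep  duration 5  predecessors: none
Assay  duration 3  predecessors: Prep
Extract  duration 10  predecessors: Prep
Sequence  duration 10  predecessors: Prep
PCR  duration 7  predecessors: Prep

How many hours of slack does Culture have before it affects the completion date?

15

Prep→Sequence→Stain = 5+10+9 = 24 sets the makespan at 24 hours.
The longest chain containing Culture totals 9 hours.
So Culture can slip 21 − 6 = 15 hours.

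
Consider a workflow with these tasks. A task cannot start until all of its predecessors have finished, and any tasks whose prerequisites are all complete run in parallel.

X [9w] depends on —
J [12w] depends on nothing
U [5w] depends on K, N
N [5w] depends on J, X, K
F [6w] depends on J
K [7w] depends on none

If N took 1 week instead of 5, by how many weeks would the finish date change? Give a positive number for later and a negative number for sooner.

The binding path is J→N→U = 12+5+5 = 22; finish at 22 weeks.
N lies on that path, so at 1 week the path becomes 18 weeks.
The binding chain switches to J→F = 12+6 = 18; finish 18 weeks.
Change in finish: 18 − 22 = -4 weeks.

-4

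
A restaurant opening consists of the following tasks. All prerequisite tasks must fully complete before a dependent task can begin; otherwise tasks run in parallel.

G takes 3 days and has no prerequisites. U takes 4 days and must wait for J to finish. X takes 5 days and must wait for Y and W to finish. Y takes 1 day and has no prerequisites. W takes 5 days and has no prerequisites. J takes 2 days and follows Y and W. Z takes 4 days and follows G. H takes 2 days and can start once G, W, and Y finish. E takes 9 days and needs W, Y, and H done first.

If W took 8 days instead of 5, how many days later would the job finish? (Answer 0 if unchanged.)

3

Actual critical path: W→H→E = 5+2+9 = 16 ⇒ 16 days.
W lies on that path, so at 8 days the path becomes 19 days.
No other chain overtakes it, so the finish is 19 days.
Change in finish: 19 − 16 = +3 days.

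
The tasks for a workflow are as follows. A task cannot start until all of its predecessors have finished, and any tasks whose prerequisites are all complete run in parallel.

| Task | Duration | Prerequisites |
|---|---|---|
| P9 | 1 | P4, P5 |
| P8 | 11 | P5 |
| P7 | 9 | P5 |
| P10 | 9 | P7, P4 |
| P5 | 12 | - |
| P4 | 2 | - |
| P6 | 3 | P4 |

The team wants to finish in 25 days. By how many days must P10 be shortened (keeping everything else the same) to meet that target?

5

Current finish: 30 days; target: 25.
P10 is on every critical path, so each day cut from P10 cuts the finish by one (this holds down to a finish of 23).
Need 30 − 25 = 5 days off P10 → P10 becomes 4 days, finish becomes 25.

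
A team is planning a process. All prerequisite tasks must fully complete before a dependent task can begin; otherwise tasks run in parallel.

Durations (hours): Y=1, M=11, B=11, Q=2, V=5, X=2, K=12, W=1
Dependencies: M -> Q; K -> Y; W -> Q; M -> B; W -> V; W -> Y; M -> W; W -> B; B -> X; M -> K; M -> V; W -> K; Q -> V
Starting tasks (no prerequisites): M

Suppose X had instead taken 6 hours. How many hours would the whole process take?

29

As given, the longest chain is M→W→B→X = 11+1+11+2 = 25, so the finish is 25 hours.
X is on the critical path; changing it to 6 makes that path 29 hours.
No other chain overtakes it, so the finish is 29 hours.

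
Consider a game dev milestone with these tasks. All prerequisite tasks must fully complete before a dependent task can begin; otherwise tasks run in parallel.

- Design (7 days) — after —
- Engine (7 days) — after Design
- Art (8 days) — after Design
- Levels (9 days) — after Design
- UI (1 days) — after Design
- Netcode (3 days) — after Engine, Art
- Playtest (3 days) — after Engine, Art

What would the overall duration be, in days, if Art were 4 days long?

17

Actual critical path: Design→Art→Netcode = 7+8+3 = 18 ⇒ 18 days.
Since Art is critical, the -4 change carries straight to that chain (now 14 days).
Now Design→Engine→Netcode = 7+7+3 = 17 is longest, so the finish becomes 17 days.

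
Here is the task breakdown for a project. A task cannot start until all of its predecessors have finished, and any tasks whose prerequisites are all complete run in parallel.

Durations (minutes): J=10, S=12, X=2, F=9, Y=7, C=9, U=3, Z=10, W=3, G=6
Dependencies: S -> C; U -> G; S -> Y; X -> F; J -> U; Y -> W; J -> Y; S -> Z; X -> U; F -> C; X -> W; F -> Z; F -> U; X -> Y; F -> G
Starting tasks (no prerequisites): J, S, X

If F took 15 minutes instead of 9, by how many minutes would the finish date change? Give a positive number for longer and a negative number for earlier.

5

The binding path is S→Y→W = 12+7+3 = 22; finish at 22 minutes.
The longest path through F is only 21 minutes, so F has float 1.
The binding chain switches to X→F→Z = 2+15+10 = 27; finish 27 minutes.
Change in finish: 27 − 22 = +5 minutes.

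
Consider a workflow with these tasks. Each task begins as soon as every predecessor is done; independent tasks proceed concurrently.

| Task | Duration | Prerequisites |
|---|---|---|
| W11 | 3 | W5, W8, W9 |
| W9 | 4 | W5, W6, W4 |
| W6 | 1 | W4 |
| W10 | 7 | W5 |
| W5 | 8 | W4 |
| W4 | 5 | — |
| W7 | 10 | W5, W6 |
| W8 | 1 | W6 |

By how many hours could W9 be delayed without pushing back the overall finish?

The longest chain is W4→W5→W7 = 5+8+10 = 23; overall finish 23 hours.
The longest chain containing W9 totals 20 hours.
So W9 can slip 20 − 17 = 3 hours.

3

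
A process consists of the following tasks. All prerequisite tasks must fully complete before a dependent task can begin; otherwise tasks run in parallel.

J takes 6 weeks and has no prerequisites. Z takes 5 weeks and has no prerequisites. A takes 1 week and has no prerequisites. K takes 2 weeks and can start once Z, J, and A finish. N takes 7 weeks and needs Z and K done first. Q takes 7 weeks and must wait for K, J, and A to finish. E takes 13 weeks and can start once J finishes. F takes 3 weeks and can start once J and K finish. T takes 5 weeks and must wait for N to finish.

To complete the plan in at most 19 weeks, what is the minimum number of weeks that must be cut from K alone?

1

Current finish: 20 weeks; target: 19.
K is on every critical path, so each week cut from K cuts the finish by one (this holds down to a finish of 19).
Need 20 − 19 = 1 week off K → K becomes 1 week, finish becomes 19.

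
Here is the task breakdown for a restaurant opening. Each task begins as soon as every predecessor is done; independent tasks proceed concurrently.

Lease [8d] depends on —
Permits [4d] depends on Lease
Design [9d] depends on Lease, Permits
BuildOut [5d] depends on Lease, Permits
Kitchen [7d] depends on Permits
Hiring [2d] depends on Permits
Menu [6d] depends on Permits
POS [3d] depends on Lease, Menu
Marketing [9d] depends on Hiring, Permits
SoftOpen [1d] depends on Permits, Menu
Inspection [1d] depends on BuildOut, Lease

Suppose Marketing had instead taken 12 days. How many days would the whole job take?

The binding path is Lease→Permits→Hiring→Marketing = 8+4+2+9 = 23; finish at 23 days.
Since Marketing is critical, the +3 change carries straight to that chain (now 26 days).
No other chain overtakes it, so the finish is 26 days.

26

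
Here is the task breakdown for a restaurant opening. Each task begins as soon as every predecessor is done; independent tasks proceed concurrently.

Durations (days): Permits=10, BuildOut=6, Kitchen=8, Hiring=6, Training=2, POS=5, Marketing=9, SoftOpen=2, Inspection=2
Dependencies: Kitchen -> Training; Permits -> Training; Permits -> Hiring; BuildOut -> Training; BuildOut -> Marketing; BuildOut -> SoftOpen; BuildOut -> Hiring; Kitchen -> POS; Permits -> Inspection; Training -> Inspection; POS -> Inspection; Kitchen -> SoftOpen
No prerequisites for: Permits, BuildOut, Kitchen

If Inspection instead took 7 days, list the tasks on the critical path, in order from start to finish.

Kitchen, POS, Inspection

As given, the longest chain is Permits→Hiring = 10+6 = 16, so the finish is 16 days.
Inspection has 1 day of float (longest path through it is 15).
The binding chain switches to Kitchen→POS→Inspection = 8+5+7 = 20; finish 20 days.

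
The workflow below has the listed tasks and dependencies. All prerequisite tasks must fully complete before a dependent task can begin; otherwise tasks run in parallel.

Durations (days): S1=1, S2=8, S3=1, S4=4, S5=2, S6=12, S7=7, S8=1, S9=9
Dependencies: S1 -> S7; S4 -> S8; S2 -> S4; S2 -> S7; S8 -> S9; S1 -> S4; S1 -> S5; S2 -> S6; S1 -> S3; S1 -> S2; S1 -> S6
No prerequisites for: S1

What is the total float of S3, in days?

21

Critical path: S1→S2→S4→S8→S9 = 1+8+4+1+9 = 23, so the finish is 23 days.
Longest path through S3: 2 days (earliest finish 2, latest finish 23).
Slack of S3 = 22 − 1 = 21 days.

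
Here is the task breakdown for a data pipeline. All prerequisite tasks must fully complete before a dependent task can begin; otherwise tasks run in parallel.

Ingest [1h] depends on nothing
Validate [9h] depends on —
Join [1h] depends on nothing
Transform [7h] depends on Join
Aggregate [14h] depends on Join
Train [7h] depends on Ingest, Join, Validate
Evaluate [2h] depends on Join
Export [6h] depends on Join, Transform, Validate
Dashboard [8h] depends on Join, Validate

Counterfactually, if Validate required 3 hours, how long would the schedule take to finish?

15

As given, the longest chain is Validate→Dashboard = 9+8 = 17, so the finish is 17 hours.
Since Validate is critical, the -6 change carries straight to that chain (now 11 hours).
New critical path: Join→Aggregate = 1+14 = 15 ⇒ 15 hours.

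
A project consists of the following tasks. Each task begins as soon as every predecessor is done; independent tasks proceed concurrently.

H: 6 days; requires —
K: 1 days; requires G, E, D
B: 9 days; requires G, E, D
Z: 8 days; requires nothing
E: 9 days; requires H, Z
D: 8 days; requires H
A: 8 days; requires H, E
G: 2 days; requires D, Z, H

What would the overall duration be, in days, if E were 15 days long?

The binding path is Z→E→B = 8+9+9 = 26; finish at 26 days.
E is on the critical path; changing it to 15 makes that path 32 days.
The critical path is still Z→E→B; finish is now 32 days.

32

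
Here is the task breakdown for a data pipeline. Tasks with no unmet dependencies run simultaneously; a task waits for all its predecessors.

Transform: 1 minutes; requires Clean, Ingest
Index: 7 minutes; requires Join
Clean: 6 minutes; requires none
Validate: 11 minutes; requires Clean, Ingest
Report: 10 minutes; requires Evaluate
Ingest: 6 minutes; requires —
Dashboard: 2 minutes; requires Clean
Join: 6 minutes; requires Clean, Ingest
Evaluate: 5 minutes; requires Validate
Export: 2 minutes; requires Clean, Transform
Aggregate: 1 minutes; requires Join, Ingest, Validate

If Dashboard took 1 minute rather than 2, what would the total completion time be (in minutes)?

32

Baseline: Ingest→Validate→Evaluate→Report = 6+11+5+10 = 32 → 32 minutes.
Dashboard has 24 minutes of float (longest path through it is 8).
That remains the longest chain; total 32 minutes.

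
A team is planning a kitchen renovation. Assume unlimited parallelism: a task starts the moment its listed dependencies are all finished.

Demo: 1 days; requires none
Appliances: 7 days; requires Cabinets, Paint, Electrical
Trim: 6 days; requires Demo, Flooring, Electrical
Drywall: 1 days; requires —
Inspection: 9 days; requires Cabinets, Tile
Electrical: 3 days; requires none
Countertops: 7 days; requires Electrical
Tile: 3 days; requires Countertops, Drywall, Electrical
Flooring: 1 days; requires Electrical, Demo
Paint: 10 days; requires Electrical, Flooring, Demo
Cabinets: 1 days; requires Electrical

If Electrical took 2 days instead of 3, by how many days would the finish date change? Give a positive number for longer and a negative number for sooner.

-1

As given, the longest chain is Electrical→Countertops→Tile→Inspection = 3+7+3+9 = 22, so the finish is 22 days.
Electrical lies on that path, so at 2 days the path becomes 21 days.
No other chain overtakes it, so the finish is 21 days.
Change in finish: 21 − 22 = -1 days.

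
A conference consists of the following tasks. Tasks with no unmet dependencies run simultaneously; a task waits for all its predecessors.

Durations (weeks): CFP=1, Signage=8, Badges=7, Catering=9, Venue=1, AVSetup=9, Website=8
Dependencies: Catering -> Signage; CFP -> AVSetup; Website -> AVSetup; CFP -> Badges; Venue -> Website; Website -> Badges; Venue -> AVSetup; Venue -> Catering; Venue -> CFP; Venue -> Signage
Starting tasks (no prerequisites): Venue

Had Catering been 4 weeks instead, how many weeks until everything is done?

The binding path is Venue→Catering→Signage = 1+9+8 = 18; finish at 18 weeks.
Catering is on the critical path; changing it to 4 makes that path 13 weeks.
New critical path: Venue→Website→AVSetup = 1+8+9 = 18 ⇒ 18 weeks.

18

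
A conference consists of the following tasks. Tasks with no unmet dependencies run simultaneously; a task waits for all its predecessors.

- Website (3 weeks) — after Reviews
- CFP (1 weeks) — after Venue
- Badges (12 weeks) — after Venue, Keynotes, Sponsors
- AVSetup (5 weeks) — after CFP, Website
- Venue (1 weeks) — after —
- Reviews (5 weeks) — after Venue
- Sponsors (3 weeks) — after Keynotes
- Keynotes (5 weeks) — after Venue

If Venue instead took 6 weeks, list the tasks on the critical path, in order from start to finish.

The binding path is Venue→Keynotes→Sponsors→Badges = 1+5+3+12 = 21; finish at 21 weeks.
Since Venue is critical, the +5 change carries straight to that chain (now 26 weeks).
That remains the longest chain; total 26 weeks.

Venue, Keynotes, Sponsors, Badges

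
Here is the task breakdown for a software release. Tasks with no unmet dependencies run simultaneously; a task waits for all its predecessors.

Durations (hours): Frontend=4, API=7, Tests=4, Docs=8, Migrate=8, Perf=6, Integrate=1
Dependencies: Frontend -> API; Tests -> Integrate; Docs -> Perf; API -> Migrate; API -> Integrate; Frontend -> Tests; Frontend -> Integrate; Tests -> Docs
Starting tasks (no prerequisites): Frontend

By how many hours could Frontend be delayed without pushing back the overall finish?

0

Critical path: Frontend→Tests→Docs→Perf = 4+4+8+6 = 22, so the finish is 22 hours.
The longest chain containing Frontend totals 22 hours.
So Frontend can slip 4 − 4 = 0 hours.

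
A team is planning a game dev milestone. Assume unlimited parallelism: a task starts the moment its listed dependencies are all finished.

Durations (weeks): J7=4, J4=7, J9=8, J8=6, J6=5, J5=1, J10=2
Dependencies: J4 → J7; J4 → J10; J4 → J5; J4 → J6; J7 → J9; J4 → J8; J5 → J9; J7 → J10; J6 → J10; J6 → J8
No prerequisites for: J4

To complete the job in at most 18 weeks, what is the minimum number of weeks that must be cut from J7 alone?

1

Current finish: 19 weeks; target: 18.
J7 is on every critical path, so each week cut from J7 cuts the finish by one (this holds down to a finish of 18).
Need 19 − 18 = 1 week off J7 → J7 becomes 3 weeks, finish becomes 18.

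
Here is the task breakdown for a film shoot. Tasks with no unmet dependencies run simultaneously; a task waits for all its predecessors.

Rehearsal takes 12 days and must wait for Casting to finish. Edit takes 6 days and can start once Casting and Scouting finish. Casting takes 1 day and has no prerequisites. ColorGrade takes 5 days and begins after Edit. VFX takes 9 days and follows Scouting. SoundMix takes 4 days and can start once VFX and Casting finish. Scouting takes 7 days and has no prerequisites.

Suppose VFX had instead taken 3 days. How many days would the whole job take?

18

Actual critical path: Scouting→VFX→SoundMix = 7+9+4 = 20 ⇒ 20 days.
VFX lies on that path, so at 3 days the path becomes 14 days.
The binding chain switches to Scouting→Edit→ColorGrade = 7+6+5 = 18; finish 18 days.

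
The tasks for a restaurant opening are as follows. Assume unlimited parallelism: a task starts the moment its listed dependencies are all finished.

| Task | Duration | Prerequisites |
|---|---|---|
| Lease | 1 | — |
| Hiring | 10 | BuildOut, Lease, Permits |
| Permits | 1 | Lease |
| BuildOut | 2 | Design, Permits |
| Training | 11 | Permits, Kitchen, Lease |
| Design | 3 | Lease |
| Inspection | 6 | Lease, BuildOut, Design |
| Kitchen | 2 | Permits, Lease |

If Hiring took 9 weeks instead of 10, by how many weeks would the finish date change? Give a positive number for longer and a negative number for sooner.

-1

Critical path before the change: Lease→Design→BuildOut→Hiring = 1+3+2+10 = 16 giving 16 weeks.
Hiring lies on that path, so at 9 weeks the path becomes 15 weeks.
Now Lease→Permits→Kitchen→Training = 1+1+2+11 = 15 is longest, so the finish becomes 15 weeks.
Change in finish: 15 − 16 = -1 weeks.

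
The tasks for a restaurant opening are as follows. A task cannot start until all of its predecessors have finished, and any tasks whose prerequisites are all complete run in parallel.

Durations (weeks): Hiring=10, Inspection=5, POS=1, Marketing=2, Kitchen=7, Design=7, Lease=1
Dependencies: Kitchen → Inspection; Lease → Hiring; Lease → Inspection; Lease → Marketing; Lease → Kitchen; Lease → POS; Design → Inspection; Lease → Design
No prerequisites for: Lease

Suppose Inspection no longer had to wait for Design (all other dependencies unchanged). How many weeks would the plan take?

Original critical path: Lease→Design→Inspection = 1+7+5 = 13 ⇒ 13 weeks.
Dropping Design→Inspection doesn't change Inspection's earliest start (8); another predecessor still binds.
The longest chain is now Lease→Kitchen→Inspection = 1+7+5 = 13, so the plan takes 13 weeks.

13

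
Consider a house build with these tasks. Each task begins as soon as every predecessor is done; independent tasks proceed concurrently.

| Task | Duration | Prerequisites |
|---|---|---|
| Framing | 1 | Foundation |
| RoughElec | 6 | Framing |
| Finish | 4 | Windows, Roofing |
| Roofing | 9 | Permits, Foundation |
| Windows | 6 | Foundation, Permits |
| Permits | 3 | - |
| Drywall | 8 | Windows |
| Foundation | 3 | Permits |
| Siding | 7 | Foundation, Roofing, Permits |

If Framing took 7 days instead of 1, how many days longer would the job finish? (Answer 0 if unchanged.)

0

Baseline: Permits→Foundation→Roofing→Siding = 3+3+9+7 = 22 → 22 days.
Framing is off the critical path — its longest chain is 13 days, giving 9 of slack.
That remains the longest chain; total 22 days.
Change in finish: 22 − 22 = +0 days.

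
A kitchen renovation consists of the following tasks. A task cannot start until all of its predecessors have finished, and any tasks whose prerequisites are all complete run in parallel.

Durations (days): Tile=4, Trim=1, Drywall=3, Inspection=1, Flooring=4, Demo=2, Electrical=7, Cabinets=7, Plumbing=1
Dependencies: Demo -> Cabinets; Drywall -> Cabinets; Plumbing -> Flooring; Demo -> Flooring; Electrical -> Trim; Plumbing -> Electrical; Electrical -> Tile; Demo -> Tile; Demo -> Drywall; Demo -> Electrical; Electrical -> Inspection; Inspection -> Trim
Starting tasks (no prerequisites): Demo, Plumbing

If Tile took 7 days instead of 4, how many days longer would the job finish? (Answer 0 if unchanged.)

3

The binding path is Demo→Electrical→Tile = 2+7+4 = 13; finish at 13 days.
Since Tile is critical, the +3 change carries straight to that chain (now 16 days).
That remains the longest chain; total 16 days.
Change in finish: 16 − 13 = +3 days.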